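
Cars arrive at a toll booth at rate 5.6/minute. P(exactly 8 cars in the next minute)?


Poisson(λ=5.6): P(X=8) = e^(-λ)×λ^k/k!
= e^(-5.6) × 5.6^8 / 8!
≈ 0.003697863716 × 967173.11574 / 40320 ≈ 0.088702

P(X=8) ≈ 0.088702 ≈ 8.87%


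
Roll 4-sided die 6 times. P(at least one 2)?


P(no 2)^6 = (3/4)^6 = 729/4096
P(≥1) = 1 - 729/4096 = 3367/4096

P = 3367/4096 ≈ 82.20%


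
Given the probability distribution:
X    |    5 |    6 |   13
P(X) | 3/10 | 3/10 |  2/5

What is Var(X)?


E[X] = 17/2
E[X²] = 859/10
Var(X) = E[X²] - (E[X])² = 859/10 - 289/4 = 273/20

Var(X) = 273/20 ≈ 13.6500


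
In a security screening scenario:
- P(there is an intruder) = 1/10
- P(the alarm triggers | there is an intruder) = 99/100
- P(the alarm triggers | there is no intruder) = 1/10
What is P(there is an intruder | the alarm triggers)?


Using Bayes' theorem:
P(A|B) = P(B|A)·P(A) / P(B)

P(the alarm triggers) = 99/100 × 1/10 + 1/10 × 9/10
= 99/1000 + 9/100 = 189/1000

P(there is an intruder|the alarm triggers) = (99/1000) / (189/1000) = 11/21

P(there is an intruder|the alarm triggers) = 11/21 ≈ 52.38%


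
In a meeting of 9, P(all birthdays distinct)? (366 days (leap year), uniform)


P(all different) = Π(366-i)/366 for i=0..8
= (366/366)×(365/366)×...×(358/366)
= 0.905624

P ≈ 0.9056 ≈ 90.56%


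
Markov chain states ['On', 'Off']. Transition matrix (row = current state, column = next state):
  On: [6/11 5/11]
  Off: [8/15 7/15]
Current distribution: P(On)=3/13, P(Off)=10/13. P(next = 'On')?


P(next=On) = Σᵢ P(now=i)×P(i→On)
= 3/13×6/11 + 10/13×8/15
= 18/143 + 16/39 = 230/429

P = 230/429 ≈ 0.5361


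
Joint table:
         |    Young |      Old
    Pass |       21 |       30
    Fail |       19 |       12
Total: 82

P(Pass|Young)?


P(Pass|Young) = 21/(21+19) = 21/40

P = 21/40 ≈ 52.50%


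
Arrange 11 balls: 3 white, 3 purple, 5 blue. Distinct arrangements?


11!/(3!×3!×5!) = 9240

9240


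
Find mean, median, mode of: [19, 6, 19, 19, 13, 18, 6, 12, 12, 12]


Sorted: [6, 6, 12, 12, 12, 13, 18, 19, 19, 19]
Mean = 136/10 = 68/5
Median = 25/2
Freq: {19: 3, 6: 2, 13: 1, 18: 1, 12: 3}
Mode: [12, 19]

Mean=68/5, Median=25/2, Mode=[12, 19]


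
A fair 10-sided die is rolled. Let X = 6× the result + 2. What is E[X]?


E[die] = (1+10)/2 = 11/2
E[X] = 6×11/2 + 2 = 35

E[X] = 35


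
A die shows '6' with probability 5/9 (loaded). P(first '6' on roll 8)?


Geometric: P(X=8) = (1-p)^(k-1)×p = (4/9)^7×5/9 = 81920/43046721

P(X=8) = 81920/43046721 ≈ 0.19%


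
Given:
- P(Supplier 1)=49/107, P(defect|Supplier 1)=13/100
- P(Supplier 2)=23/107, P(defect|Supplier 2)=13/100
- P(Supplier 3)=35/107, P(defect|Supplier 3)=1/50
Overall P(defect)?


P(B) = Σ P(B|Aᵢ)×P(Aᵢ)
  13/100×49/107 = 637/10700
  13/100×23/107 = 299/10700
  1/50×35/107 = 7/1070
Sum = 503/5350

P(defect) = 503/5350 ≈ 9.40%


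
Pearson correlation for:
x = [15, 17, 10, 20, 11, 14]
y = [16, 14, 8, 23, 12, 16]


n=6, Σx=87, Σy=89, Σxy=1374, Σx²=1331, Σy²=1445
r = (6×1374 - 87×89)/√((6×1331 - 87²)(6×1445 - 89²))
= 501/√(417×749) = 501/√312333 ≈ 501/558.8676 ≈ 0.8965

r ≈ 0.8965


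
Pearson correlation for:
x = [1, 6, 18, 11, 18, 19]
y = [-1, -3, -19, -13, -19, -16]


n=6, Σx=73, Σy=-71, Σxy=-1150, Σx²=1167, Σy²=1157
r = (6×(-1150) - 73×(-71))/√((6×1167 - 73²)(6×1157 - (-71)²))
= -1717/√(1673×1901) = -1717/√3180373 ≈ -1717/1783.3600 ≈ -0.9628

r ≈ -0.9628


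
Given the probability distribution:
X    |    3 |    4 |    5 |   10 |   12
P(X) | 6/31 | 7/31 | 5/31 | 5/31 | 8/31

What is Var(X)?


E[X] = 7
E[X²] = 1943/31
Var(X) = E[X²] - (E[X])² = 1943/31 - 49 = 424/31

Var(X) = 424/31 ≈ 13.6774


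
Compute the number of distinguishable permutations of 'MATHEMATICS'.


Letters: 11, freq: {'M': 2, 'A': 2, 'T': 2, 'H': 1, 'E': 1, 'I': 1, 'C': 1, 'S': 1}
11!/(2!×2!×2!×1!×1!×1!×1!×1!) = 39916800/8 = 4989600

4989600


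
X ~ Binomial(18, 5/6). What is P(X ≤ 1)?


P(X ≤ 1) = Σ P(X=i) for i=0..1
P(X=0) = 1/101559956668416
P(X=1) = 5/5642219814912
Sum = 91/101559956668416

P(X ≤ 1) = 91/101559956668416 ≈ 0.00%


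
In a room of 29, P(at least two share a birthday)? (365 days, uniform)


P(all different) = Π(365-i)/365 for i=0..28
= 0.319031
P(match) = 1 - 0.319031 = 0.680969

P ≈ 0.6810 ≈ 68.10%


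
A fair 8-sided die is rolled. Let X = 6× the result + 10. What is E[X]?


E[die] = (1+8)/2 = 9/2
E[X] = 6×9/2 + 10 = 37

E[X] = 37


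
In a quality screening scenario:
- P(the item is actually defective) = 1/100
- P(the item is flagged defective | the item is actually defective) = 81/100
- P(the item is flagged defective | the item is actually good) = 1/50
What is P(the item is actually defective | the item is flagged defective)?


Using Bayes' theorem:
P(A|B) = P(B|A)·P(A) / P(B)

P(the item is flagged defective) = 81/100 × 1/100 + 1/50 × 99/100
= 81/10000 + 99/5000 = 279/10000

P(the item is actually defective|the item is flagged defective) = (81/10000) / (279/10000) = 9/31

P(the item is actually defective|the item is flagged defective) = 9/31 ≈ 29.03%


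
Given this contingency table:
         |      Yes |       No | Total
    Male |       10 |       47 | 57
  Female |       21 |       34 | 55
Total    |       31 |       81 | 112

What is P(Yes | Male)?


P(Yes | Male) = 10/(10+47) = 10/57

P(Yes|Male) = 10/57 ≈ 17.54%


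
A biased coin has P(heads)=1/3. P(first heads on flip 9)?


Geometric: P(X=9) = (1-p)^(k-1)×p = (2/3)^8×1/3 = 256/19683

P(X=9) = 256/19683 ≈ 1.30%


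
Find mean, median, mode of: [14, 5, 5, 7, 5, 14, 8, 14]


Sorted: [5, 5, 5, 7, 8, 14, 14, 14]
Mean = 72/8 = 9
Median = 15/2
Freq: {14: 3, 5: 3, 7: 1, 8: 1}
Mode: [5, 14]

Mean=9, Median=15/2, Mode=[5, 14]


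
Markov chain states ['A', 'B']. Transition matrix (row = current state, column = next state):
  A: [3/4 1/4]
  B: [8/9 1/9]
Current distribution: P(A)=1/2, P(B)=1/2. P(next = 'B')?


P(next=B) = Σᵢ P(now=i)×P(i→B)
= 1/2×1/4 + 1/2×1/9
= 1/8 + 1/18 = 13/72

P = 13/72 ≈ 0.1806


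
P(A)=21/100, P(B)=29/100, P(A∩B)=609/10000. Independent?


P(A)×P(B) = 609/10000
P(A∩B) = 609/10000
Equal ✓ → Independent

Yes, independent


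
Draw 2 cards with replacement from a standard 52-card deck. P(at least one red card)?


P(not a red card) = 26/52 = 1/2
P(none in 2 draws) = (1/2)^2 = 1/4
P(≥1 red card) = 1 - 1/4 = 3/4

P = 3/4 ≈ 75.00%


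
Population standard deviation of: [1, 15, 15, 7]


Mean = 38/4 = 19/2
  (1-19/2)²=289/4
  (15-19/2)²=121/4
  (15-19/2)²=121/4
  (7-19/2)²=25/4
Σ(x-μ)² = 139
σ² = 139/4

σ = √(139/4) ≈ 5.8949


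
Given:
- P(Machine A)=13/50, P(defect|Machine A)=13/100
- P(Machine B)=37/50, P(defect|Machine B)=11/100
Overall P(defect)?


P(B) = Σ P(B|Aᵢ)×P(Aᵢ)
  13/100×13/50 = 169/5000
  11/100×37/50 = 407/5000
Sum = 72/625

P(defect) = 72/625 ≈ 11.52%


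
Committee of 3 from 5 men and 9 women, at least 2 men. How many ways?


Count by #men:
  2M,1W: C(5,2)×C(9,1)=90
  3M,0W: C(5,3)×C(9,0)=10
Total = 100

100


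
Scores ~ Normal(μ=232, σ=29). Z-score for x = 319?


z = (x - μ)/σ = (319 - 232)/29 = 3.0

z = 3.0


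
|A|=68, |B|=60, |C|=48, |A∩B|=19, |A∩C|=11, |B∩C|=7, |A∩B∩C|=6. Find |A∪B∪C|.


|A∪B∪C| = 68+60+48-19-11-7+6 = 145

|A∪B∪C| = 145


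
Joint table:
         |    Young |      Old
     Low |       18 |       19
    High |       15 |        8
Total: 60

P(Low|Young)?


P(Low|Young) = 18/(18+15) = 18/33 = 6/11

P = 6/11 ≈ 54.55%


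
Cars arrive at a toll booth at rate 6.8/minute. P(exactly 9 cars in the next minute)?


Poisson(λ=6.8): P(X=9) = e^(-λ)×λ^k/k!
= e^(-6.8) × 6.8^9 / 9!
≈ 0.001113775148 × 31087100.2964 / 362880 ≈ 0.095415

P(X=9) ≈ 0.095415 ≈ 9.54%


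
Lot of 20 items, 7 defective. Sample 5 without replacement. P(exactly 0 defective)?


Hypergeometric: C(7,0)×C(13,5)/C(20,5)
= 1×1287/15504 = 429/5168

P(X=0) = 429/5168 ≈ 8.30%


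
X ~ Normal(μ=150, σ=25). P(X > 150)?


z = (150-150)/25 = 0.0
P(X > 150) = 1 - P(Z ≤ 0.0) = 1 - 0.5000 = 0.5000

P(X > 150) ≈ 0.5000


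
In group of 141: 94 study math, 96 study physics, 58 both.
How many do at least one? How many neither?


|A∪B| = 94+96-58 = 132
Neither = 141-132 = 9

At least one: 132; Neither: 9


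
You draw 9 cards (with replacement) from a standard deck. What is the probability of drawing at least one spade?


P(not a spade) = 39/52 = 3/4
P(none in 9 draws) = (3/4)^9 = 19683/262144
P(≥1 spade) = 1 - 19683/262144 = 242461/262144

P = 242461/262144 ≈ 92.49%


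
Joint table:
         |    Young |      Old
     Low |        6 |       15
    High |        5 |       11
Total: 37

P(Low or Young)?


P(Low∨Young) = P(Low) + P(Young) - P(Low∧Young)
= (21 + 11 - 6)/37 = 26/37

P = 26/37 ≈ 70.27%


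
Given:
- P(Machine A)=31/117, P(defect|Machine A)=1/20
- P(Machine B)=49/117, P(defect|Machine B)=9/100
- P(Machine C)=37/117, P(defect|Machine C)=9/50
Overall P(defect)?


P(B) = Σ P(B|Aᵢ)×P(Aᵢ)
  1/20×31/117 = 31/2340
  9/100×49/117 = 49/1300
  9/50×37/117 = 37/650
Sum = 631/5850

P(defect) = 631/5850 ≈ 10.79%


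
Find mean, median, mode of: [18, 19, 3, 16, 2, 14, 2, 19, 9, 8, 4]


Sorted: [2, 2, 3, 4, 8, 9, 14, 16, 18, 19, 19]
Mean = 114/11
Median = 9
Freq: {18: 1, 19: 2, 3: 1, 16: 1, 2: 2, 14: 1, 9: 1, 8: 1, 4: 1}
Mode: [2, 19]

Mean=114/11, Median=9, Mode=[2, 19]


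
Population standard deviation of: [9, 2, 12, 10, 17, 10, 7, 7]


Mean = 74/8 = 37/4
  (9-37/4)²=1/16
  (2-37/4)²=841/16
  (12-37/4)²=121/16
  (10-37/4)²=9/16
  (17-37/4)²=961/16
  (10-37/4)²=9/16
  (7-37/4)²=81/16
  (7-37/4)²=81/16
Σ(x-μ)² = 263/2
σ² = (263/2)/8 = 263/16

σ = √(263/16) ≈ 4.0543


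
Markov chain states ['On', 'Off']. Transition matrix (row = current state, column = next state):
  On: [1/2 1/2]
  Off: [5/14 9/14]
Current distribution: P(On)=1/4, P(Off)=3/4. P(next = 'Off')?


P(next=Off) = Σᵢ P(now=i)×P(i→Off)
= 1/4×1/2 + 3/4×9/14
= 1/8 + 27/56 = 17/28

P = 17/28 ≈ 0.6071


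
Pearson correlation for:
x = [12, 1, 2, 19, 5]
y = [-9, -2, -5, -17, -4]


n=5, Σx=39, Σy=-37, Σxy=-463, Σx²=535, Σy²=415
r = (5×(-463) - 39×(-37))/√((5×535 - 39²)(5×415 - (-37)²))
= -872/√(1154×706) = -872/√814724 ≈ -872/902.6206 ≈ -0.9661

r ≈ -0.9661


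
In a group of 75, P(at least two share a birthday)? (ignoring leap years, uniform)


P(all different) = Π(365-i)/365 for i=0..74
= 0.000280
P(match) = 1 - 0.000280 = 0.999720

P ≈ 0.9997 ≈ 99.97%


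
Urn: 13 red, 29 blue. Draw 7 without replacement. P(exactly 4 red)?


Hypergeometric: C(13,4)×C(29,3)/C(42,7)
= 715×3654/26978328 = 11165/115292

P(X=4) = 11165/115292 ≈ 9.68%


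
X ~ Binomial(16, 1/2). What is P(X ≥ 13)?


P(X ≥ 13) = Σ P(X=i) for i=13..16
P(X=13) = 35/4096
P(X=14) = 15/8192
P(X=15) = 1/4096
P(X=16) = 1/65536
Sum = 697/65536

P(X ≥ 13) = 697/65536 ≈ 1.06%


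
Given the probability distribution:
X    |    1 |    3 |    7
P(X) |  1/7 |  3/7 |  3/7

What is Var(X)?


E[X] = 31/7
E[X²] = 25
Var(X) = E[X²] - (E[X])² = 25 - 961/49 = 264/49

Var(X) = 264/49 ≈ 5.3878


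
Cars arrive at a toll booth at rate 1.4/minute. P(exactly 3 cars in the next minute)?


Poisson(λ=1.4): P(X=3) = e^(-λ)×λ^k/k!
= e^(-1.4) × 1.4^3 / 3!
≈ 0.2465969639 × 2.744 / 6 ≈ 0.112777

P(X=3) ≈ 0.112777 ≈ 11.28%


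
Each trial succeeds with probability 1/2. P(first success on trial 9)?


Geometric: P(X=9) = (1-p)^(k-1)×p = (1/2)^8×1/2 = 1/512

P(X=9) = 1/512 ≈ 0.20%


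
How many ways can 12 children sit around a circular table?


Circular arrangements of 12 distinct objects: fix one position to break rotational symmetry.
(n-1)! = 11! = 39916800

39916800


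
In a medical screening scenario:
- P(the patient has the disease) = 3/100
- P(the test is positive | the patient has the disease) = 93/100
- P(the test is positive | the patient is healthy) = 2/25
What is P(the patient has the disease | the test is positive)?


Using Bayes' theorem:
P(A|B) = P(B|A)·P(A) / P(B)

P(the test is positive) = 93/100 × 3/100 + 2/25 × 97/100
= 279/10000 + 97/1250 = 211/2000

P(the patient has the disease|the test is positive) = (279/10000) / (211/2000) = 279/1055

P(the patient has the disease|the test is positive) = 279/1055 ≈ 26.45%


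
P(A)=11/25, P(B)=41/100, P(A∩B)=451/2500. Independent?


P(A)×P(B) = 451/2500
P(A∩B) = 451/2500
Equal ✓ → Independent

Yes, independent


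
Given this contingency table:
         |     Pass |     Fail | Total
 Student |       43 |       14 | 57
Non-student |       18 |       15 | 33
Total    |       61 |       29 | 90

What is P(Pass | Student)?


P(Pass | Student) = 43/(43+14) = 43/57

P(Pass|Student) = 43/57 ≈ 75.44%


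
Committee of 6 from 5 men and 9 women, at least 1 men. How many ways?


Count by #men:
  1M,5W: C(5,1)×C(9,5)=630
  2M,4W: C(5,2)×C(9,4)=1260
  3M,3W: C(5,3)×C(9,3)=840
  4M,2W: C(5,4)×C(9,2)=180
  5M,1W: C(5,5)×C(9,1)=9
Total = 2919

2919


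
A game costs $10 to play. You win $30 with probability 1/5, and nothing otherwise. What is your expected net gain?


E[gain] = (30-10)×1/5 + (-10)×4/5
= 4 - 8 = -4

Expected net gain = $-4 ≈ $-4.00


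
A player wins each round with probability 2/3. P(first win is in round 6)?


Geometric: P(X=6) = (1-p)^(k-1)×p = (1/3)^5×2/3 = 2/729

P(X=6) = 2/729 ≈ 0.27%


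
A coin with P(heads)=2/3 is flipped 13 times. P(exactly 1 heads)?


Binomial: P(X=1) = C(13,1)×p^1×(1-p)^12
= 13 × 2/3 × 1/531441 = 26/1594323

P(X=1) = 26/1594323 ≈ 0.00%


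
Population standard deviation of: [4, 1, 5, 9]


Mean = 19/4
  (4-19/4)²=9/16
  (1-19/4)²=225/16
  (5-19/4)²=1/16
  (9-19/4)²=289/16
Σ(x-μ)² = 131/4
σ² = (131/4)/4 = 131/16

σ = √(131/16) ≈ 2.8614


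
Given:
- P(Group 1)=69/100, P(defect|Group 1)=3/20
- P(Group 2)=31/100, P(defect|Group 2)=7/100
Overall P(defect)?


P(B) = Σ P(B|Aᵢ)×P(Aᵢ)
  3/20×69/100 = 207/2000
  7/100×31/100 = 217/10000
Sum = 313/2500

P(defect) = 313/2500 ≈ 12.52%


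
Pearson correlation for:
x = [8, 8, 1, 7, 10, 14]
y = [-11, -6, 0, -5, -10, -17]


n=6, Σx=48, Σy=-49, Σxy=-509, Σx²=474, Σy²=571
r = (6×(-509) - 48×(-49))/√((6×474 - 48²)(6×571 - (-49)²))
= -702/√(540×1025) = -702/√553500 ≈ -702/743.9758 ≈ -0.9436

r ≈ -0.9436


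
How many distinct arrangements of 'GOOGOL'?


Letters: 6, freq: {'G': 2, 'O': 3, 'L': 1}
6!/(2!×3!×1!) = 720/12 = 60

60


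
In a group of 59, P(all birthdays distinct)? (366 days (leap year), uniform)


P(all different) = Π(366-i)/366 for i=0..58
= (366/366)×(365/366)×...×(308/366)
= 0.007112

P ≈ 0.0071 ≈ 0.71%


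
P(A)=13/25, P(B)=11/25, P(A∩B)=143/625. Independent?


P(A)×P(B) = 143/625
P(A∩B) = 143/625
Equal ✓ → Independent

Yes, independent


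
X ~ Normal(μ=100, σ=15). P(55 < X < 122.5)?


z₁=(55-100)/15=-3.0, z₂=(122.5-100)/15=1.5
P = Φ(1.5) - Φ(-3.0) = 0.933193 - 0.001350 = 0.931843 ≈ 0.9318

P(55 < X < 122.5) ≈ 0.9318


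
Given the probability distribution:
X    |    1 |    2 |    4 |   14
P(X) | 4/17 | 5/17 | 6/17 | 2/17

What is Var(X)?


E[X] = 66/17
E[X²] = 512/17
Var(X) = E[X²] - (E[X])² = 512/17 - 4356/289 = 4348/289

Var(X) = 4348/289 ≈ 15.0450


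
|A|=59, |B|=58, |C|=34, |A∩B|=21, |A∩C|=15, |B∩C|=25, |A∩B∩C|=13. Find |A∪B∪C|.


|A∪B∪C| = 59+58+34-21-15-25+13 = 103

|A∪B∪C| = 103


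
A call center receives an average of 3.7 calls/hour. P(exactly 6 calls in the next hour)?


Poisson(λ=3.7): P(X=6) = e^(-λ)×λ^k/k!
= e^(-3.7) × 3.7^6 / 6!
≈ 0.02472352647 × 2565.726409 / 720 ≈ 0.088103

P(X=6) ≈ 0.088103 ≈ 8.81%


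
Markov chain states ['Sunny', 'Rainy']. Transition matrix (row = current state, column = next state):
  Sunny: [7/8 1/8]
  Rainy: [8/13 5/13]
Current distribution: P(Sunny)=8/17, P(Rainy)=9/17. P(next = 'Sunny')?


P(next=Sunny) = Σᵢ P(now=i)×P(i→Sunny)
= 8/17×7/8 + 9/17×8/13
= 7/17 + 72/221 = 163/221

P = 163/221 ≈ 0.7376


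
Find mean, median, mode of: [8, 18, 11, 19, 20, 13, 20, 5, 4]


Sorted: [4, 5, 8, 11, 13, 18, 19, 20, 20]
Mean = 118/9
Median = 13
Freq: {8: 1, 18: 1, 11: 1, 19: 1, 20: 2, 13: 1, 5: 1, 4: 1}
Mode: [20]

Mean=118/9, Median=13, Mode=20


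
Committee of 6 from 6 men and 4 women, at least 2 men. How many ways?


Count by #men:
  2M,4W: C(6,2)×C(4,4)=15
  3M,3W: C(6,3)×C(4,3)=80
  4M,2W: C(6,4)×C(4,2)=90
  5M,1W: C(6,5)×C(4,1)=24
  6M,0W: C(6,6)×C(4,0)=1
Total = 210

210


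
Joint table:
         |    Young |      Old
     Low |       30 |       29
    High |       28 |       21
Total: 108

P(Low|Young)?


P(Low|Young) = 30/(30+28) = 30/58 = 15/29

P = 15/29 ≈ 51.72%


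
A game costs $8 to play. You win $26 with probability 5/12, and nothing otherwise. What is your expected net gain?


E[gain] = (26-8)×5/12 + (-8)×7/12
= 15/2 - 14/3 = 17/6

Expected net gain = $17/6 ≈ $2.83


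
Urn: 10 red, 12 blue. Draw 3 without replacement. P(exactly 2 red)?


Hypergeometric: C(10,2)×C(12,1)/C(22,3)
= 45×12/1540 = 27/77

P(X=2) = 27/77 ≈ 35.06%


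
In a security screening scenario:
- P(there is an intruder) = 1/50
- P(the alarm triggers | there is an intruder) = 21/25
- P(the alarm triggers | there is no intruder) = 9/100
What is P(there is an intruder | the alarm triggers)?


Using Bayes' theorem:
P(A|B) = P(B|A)·P(A) / P(B)

P(the alarm triggers) = 21/25 × 1/50 + 9/100 × 49/50
= 21/1250 + 441/5000 = 21/200

P(there is an intruder|the alarm triggers) = (21/1250) / (21/200) = 4/25

P(there is an intruder|the alarm triggers) = 4/25 ≈ 16.00%


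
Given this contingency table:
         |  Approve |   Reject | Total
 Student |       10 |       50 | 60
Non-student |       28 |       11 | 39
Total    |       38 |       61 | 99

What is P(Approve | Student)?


P(Approve | Student) = 10/(10+50) = 10/60 = 1/6

P(Approve|Student) = 1/6 ≈ 16.67%


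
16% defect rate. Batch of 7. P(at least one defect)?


P(all good) = (21/25)^7 = 1801088541/6103515625
P(≥1 defect) = 4302427084/6103515625

P = 4302427084/6103515625 ≈ 70.49%


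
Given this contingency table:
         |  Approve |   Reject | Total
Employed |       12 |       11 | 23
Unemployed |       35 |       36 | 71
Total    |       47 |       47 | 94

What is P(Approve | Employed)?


P(Approve | Employed) = 12/(12+11) = 12/23

P(Approve|Employed) = 12/23 ≈ 52.17%


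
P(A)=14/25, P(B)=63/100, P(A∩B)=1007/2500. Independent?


P(A)×P(B) = 441/1250
P(A∩B) = 1007/2500
Not equal → NOT independent

No, not independent


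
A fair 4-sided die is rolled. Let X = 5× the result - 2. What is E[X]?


E[die] = (1+4)/2 = 5/2
E[X] = 5×5/2 - 2 = 21/2

E[X] = 21/2


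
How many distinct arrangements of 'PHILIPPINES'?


Letters: 11, freq: {'P': 3, 'H': 1, 'I': 3, 'L': 1, 'N': 1, 'E': 1, 'S': 1}
11!/(3!×1!×3!×1!×1!×1!×1!) = 39916800/36 = 1108800

1108800


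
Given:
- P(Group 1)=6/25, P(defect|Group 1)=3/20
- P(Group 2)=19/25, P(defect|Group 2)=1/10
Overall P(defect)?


P(B) = Σ P(B|Aᵢ)×P(Aᵢ)
  3/20×6/25 = 9/250
  1/10×19/25 = 19/250
Sum = 14/125

P(defect) = 14/125 ≈ 11.20%


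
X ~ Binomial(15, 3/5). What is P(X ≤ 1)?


P(X ≤ 1) = Σ P(X=i) for i=0..1
P(X=0) = 32768/30517578125
P(X=1) = 147456/6103515625
Sum = 770048/30517578125

P(X ≤ 1) = 770048/30517578125 ≈ 0.00%


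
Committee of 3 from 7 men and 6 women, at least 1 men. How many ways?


Count by #men:
  1M,2W: C(7,1)×C(6,2)=105
  2M,1W: C(7,2)×C(6,1)=126
  3M,0W: C(7,3)×C(6,0)=35
Total = 266

266


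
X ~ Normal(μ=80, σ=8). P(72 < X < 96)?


z₁=(72-80)/8=-1.0, z₂=(96-80)/8=2.0
P = Φ(2.0) - Φ(-1.0) = 0.977250 - 0.158655 = 0.818595 ≈ 0.8186

P(72 < X < 96) ≈ 0.8186


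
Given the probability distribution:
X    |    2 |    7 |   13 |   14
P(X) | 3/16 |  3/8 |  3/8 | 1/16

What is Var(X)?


E[X] = 35/4
E[X²] = 379/4
Var(X) = E[X²] - (E[X])² = 379/4 - 1225/16 = 291/16

Var(X) = 291/16 ≈ 18.1875


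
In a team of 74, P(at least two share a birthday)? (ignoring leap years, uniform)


P(all different) = Π(365-i)/365 for i=0..73
= 0.000351
P(match) = 1 - 0.000351 = 0.999649

P ≈ 0.9996 ≈ 99.96%


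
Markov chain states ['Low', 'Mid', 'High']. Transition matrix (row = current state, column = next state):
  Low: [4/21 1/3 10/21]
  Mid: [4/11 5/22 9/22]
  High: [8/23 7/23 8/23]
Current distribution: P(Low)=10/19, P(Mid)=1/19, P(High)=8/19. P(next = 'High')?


P(next=High) = Σᵢ P(now=i)×P(i→High)
= 10/19×10/21 + 1/19×9/22 + 8/19×8/23
= 100/399 + 9/418 + 64/437 = 84515/201894

P = 84515/201894 ≈ 0.4186


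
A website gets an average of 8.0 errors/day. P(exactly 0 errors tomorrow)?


Poisson(λ=8.0): P(X=0) = e^(-λ)×λ^k/k!
= e^(-8.0) × 8.0^0 / 0!
≈ 0.0003354626279 × 1 / 1 ≈ 0.000335

P(X=0) ≈ 0.000335 ≈ 0.03%


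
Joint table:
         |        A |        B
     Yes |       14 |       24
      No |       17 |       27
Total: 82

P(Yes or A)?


P(Yes∨A) = P(Yes) + P(A) - P(Yes∧A)
= (38 + 31 - 14)/82 = 55/82

P = 55/82 ≈ 67.07%


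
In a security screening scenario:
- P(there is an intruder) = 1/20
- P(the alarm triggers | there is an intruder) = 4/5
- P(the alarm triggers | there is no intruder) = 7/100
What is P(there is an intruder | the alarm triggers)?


Using Bayes' theorem:
P(A|B) = P(B|A)·P(A) / P(B)

P(the alarm triggers) = 4/5 × 1/20 + 7/100 × 19/20
= 1/25 + 133/2000 = 213/2000

P(there is an intruder|the alarm triggers) = (1/25) / (213/2000) = 80/213

P(there is an intruder|the alarm triggers) = 80/213 ≈ 37.56%


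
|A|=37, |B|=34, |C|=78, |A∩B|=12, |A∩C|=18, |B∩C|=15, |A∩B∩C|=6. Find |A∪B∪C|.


|A∪B∪C| = 37+34+78-12-18-15+6 = 110

|A∪B∪C| = 110


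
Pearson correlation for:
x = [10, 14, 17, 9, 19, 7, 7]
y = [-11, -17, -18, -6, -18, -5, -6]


n=7, Σx=83, Σy=-81, Σxy=-1127, Σx²=1125, Σy²=1155
r = (7×(-1127) - 83×(-81))/√((7×1125 - 83²)(7×1155 - (-81)²))
= -1166/√(986×1524) = -1166/√1502664 ≈ -1166/1225.8320 ≈ -0.9512

r ≈ -0.9512


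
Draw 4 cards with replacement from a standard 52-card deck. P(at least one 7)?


P(not a 7) = 48/52 = 12/13
P(none in 4 draws) = (12/13)^4 = 20736/28561
P(≥1 7) = 1 - 20736/28561 = 7825/28561

P = 7825/28561 ≈ 27.40%


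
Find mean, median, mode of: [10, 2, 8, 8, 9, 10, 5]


Sorted: [2, 5, 8, 8, 9, 10, 10]
Mean = 52/7
Median = 8
Freq: {10: 2, 2: 1, 8: 2, 9: 1, 5: 1}
Mode: [8, 10]

Mean=52/7, Median=8, Mode=[8, 10]


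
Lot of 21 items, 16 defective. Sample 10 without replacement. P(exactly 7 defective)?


Hypergeometric: C(16,7)×C(5,3)/C(21,10)
= 11440×10/352716 = 2200/6783

P(X=7) = 2200/6783 ≈ 32.43%


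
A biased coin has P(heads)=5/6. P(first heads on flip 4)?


Geometric: P(X=4) = (1-p)^(k-1)×p = (1/6)^3×5/6 = 5/1296

P(X=4) = 5/1296 ≈ 0.39%


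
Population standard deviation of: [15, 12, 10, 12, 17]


Mean = 66/5
  (15-66/5)²=81/25
  (12-66/5)²=36/25
  (10-66/5)²=256/25
  (12-66/5)²=36/25
  (17-66/5)²=361/25
Σ(x-μ)² = 154/5
σ² = (154/5)/5 = 154/25

σ = √(154/25) ≈ 2.4819


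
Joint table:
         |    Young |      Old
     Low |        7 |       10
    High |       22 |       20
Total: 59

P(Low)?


P(Low) = (7+10)/59 = 17/59

P(Low) = 17/59 ≈ 28.81%


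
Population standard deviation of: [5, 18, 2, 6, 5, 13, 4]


Mean = 53/7
  (5-53/7)²=324/49
  (18-53/7)²=5329/49
  (2-53/7)²=1521/49
  (6-53/7)²=121/49
  (5-53/7)²=324/49
  (13-53/7)²=1444/49
  (4-53/7)²=625/49
Σ(x-μ)² = 1384/7
σ² = (1384/7)/7 = 1384/49

σ = √(1384/49) ≈ 5.3146


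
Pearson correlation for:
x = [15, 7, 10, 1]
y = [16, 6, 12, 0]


n=4, Σx=33, Σy=34, Σxy=402, Σx²=375, Σy²=436
r = (4×402 - 33×34)/√((4×375 - 33²)(4×436 - 34²))
= 486/√(411×588) = 486/√241668 ≈ 486/491.5974 ≈ 0.9886

r ≈ 0.9886


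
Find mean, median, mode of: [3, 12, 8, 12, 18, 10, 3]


Sorted: [3, 3, 8, 10, 12, 12, 18]
Mean = 66/7
Median = 10
Freq: {3: 2, 12: 2, 8: 1, 18: 1, 10: 1}
Mode: [3, 12]

Mean=66/7, Median=10, Mode=[3, 12]


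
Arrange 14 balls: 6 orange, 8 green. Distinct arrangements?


14!/(6!×8!) = 3003

3003


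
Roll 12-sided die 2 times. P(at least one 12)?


P(no 12)^2 = (11/12)^2 = 121/144
P(≥1) = 1 - 121/144 = 23/144

P = 23/144 ≈ 15.97%


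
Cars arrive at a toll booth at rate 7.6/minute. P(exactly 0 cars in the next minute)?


Poisson(λ=7.6): P(X=0) = e^(-λ)×λ^k/k!
= e^(-7.6) × 7.6^0 / 0!
≈ 0.0005004514334 × 1 / 1 ≈ 0.000500

P(X=0) ≈ 0.000500 ≈ 0.05%


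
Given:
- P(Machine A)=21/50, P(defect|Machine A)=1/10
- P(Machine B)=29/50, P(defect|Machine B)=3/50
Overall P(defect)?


P(B) = Σ P(B|Aᵢ)×P(Aᵢ)
  1/10×21/50 = 21/500
  3/50×29/50 = 87/2500
Sum = 48/625

P(defect) = 48/625 ≈ 7.68%


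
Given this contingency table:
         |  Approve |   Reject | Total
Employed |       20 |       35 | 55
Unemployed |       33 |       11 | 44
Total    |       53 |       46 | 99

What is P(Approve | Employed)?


P(Approve | Employed) = 20/(20+35) = 20/55 = 4/11

P(Approve|Employed) = 4/11 ≈ 36.36%


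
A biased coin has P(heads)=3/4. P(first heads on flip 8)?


Geometric: P(X=8) = (1-p)^(k-1)×p = (1/4)^7×3/4 = 3/65536

P(X=8) = 3/65536 ≈ 0.00%


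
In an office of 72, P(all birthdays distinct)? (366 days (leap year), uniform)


P(all different) = Π(366-i)/366 for i=0..71
= (366/366)×(365/366)×...×(295/366)
= 0.000559

P ≈ 0.0006 ≈ 0.06%


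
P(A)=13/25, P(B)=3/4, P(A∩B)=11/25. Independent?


P(A)×P(B) = 39/100
P(A∩B) = 11/25
Not equal → NOT independent

No, not independent


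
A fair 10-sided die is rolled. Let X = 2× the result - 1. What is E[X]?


E[die] = (1+10)/2 = 11/2
E[X] = 2×11/2 - 1 = 10

E[X] = 10


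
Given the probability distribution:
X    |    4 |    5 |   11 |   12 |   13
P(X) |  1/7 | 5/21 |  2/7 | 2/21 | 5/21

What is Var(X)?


E[X] = 64/7
E[X²] = 2032/21
Var(X) = E[X²] - (E[X])² = 2032/21 - 4096/49 = 1936/147

Var(X) = 1936/147 ≈ 13.1701


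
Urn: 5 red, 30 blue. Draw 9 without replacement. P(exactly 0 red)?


Hypergeometric: C(5,0)×C(30,9)/C(35,9)
= 1×14307150/70607460 = 1495/7378

P(X=0) = 1495/7378 ≈ 20.26%


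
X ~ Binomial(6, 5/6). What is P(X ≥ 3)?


P(X ≥ 3) = Σ P(X=i) for i=3..6
P(X=3) = 625/11664
P(X=4) = 3125/15552
P(X=5) = 3125/7776
P(X=6) = 15625/46656
Sum = 23125/23328

P(X ≥ 3) = 23125/23328 ≈ 99.13%


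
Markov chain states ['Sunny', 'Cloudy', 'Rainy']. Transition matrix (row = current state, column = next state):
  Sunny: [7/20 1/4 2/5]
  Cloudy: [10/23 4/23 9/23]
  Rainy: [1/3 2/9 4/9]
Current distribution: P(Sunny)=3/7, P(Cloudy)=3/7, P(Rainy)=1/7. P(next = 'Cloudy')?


P(next=Cloudy) = Σᵢ P(now=i)×P(i→Cloudy)
= 3/7×1/4 + 3/7×4/23 + 1/7×2/9
= 3/28 + 12/161 + 2/63 = 1237/5796

P = 1237/5796 ≈ 0.2134


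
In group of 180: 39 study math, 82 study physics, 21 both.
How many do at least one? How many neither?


|A∪B| = 39+82-21 = 100
Neither = 180-100 = 80

At least one: 100; Neither: 80


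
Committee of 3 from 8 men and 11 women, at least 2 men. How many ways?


Count by #men:
  2M,1W: C(8,2)×C(11,1)=308
  3M,0W: C(8,3)×C(11,0)=56
Total = 364

364


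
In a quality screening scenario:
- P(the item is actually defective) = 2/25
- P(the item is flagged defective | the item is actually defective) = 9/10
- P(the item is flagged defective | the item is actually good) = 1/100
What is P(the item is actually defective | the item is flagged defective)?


Using Bayes' theorem:
P(A|B) = P(B|A)·P(A) / P(B)

P(the item is flagged defective) = 9/10 × 2/25 + 1/100 × 23/25
= 9/125 + 23/2500 = 203/2500

P(the item is actually defective|the item is flagged defective) = (9/125) / (203/2500) = 180/203

P(the item is actually defective|the item is flagged defective) = 180/203 ≈ 88.67%


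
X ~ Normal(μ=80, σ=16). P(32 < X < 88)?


z₁=(32-80)/16=-3.0, z₂=(88-80)/16=0.5
P = Φ(0.5) - Φ(-3.0) = 0.691462 - 0.001350 = 0.690112 ≈ 0.6901

P(32 < X < 88) ≈ 0.6901


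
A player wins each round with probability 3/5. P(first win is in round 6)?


Geometric: P(X=6) = (1-p)^(k-1)×p = (2/5)^5×3/5 = 96/15625

P(X=6) = 96/15625 ≈ 0.61%


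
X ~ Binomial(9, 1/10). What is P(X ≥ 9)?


P(X ≥ 9) = Σ P(X=i) for i=9..9
P(X=9) = 1/1000000000
Sum = 1/1000000000

P(X ≥ 9) = 1/1000000000 ≈ 0.00%


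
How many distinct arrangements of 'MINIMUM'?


Letters: 7, freq: {'M': 3, 'I': 2, 'N': 1, 'U': 1}
7!/(3!×2!×1!×1!) = 5040/12 = 420

420


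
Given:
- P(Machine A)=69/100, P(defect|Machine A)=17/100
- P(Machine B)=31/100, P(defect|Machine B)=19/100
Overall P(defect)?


P(B) = Σ P(B|Aᵢ)×P(Aᵢ)
  17/100×69/100 = 1173/10000
  19/100×31/100 = 589/10000
Sum = 881/5000

P(defect) = 881/5000 ≈ 17.62%


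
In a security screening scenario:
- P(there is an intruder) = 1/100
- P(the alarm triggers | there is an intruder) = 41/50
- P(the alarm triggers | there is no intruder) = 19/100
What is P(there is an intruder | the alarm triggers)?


Using Bayes' theorem:
P(A|B) = P(B|A)·P(A) / P(B)

P(the alarm triggers) = 41/50 × 1/100 + 19/100 × 99/100
= 41/5000 + 1881/10000 = 1963/10000

P(there is an intruder|the alarm triggers) = (41/5000) / (1963/10000) = 82/1963

P(there is an intruder|the alarm triggers) = 82/1963 ≈ 4.18%


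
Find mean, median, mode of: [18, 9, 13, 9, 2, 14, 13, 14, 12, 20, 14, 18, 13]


Sorted: [2, 9, 9, 12, 13, 13, 13, 14, 14, 14, 18, 18, 20]
Mean = 169/13 = 13
Median = 13
Freq: {18: 2, 9: 2, 13: 3, 2: 1, 14: 3, 12: 1, 20: 1}
Mode: [13, 14]

Mean=13, Median=13, Mode=[13, 14]


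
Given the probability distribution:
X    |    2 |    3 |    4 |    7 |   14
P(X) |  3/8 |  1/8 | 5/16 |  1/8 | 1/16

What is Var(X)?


E[X] = 33/8
E[X²] = 26
Var(X) = E[X²] - (E[X])² = 26 - 1089/64 = 575/64

Var(X) = 575/64 ≈ 8.9844


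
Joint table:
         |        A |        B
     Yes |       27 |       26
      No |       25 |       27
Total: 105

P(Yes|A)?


P(Yes|A) = 27/(27+25) = 27/52

P = 27/52 ≈ 51.92%


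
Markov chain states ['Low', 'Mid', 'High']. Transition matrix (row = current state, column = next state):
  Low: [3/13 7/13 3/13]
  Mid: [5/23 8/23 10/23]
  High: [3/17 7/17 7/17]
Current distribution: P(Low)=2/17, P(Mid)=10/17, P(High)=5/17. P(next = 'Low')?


P(next=Low) = Σᵢ P(now=i)×P(i→Low)
= 2/17×3/13 + 10/17×5/23 + 5/17×3/17
= 6/221 + 50/391 + 15/289 = 17881/86411

P = 17881/86411 ≈ 0.2069


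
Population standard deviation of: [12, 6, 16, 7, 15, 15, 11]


Mean = 82/7
  (12-82/7)²=4/49
  (6-82/7)²=1600/49
  (16-82/7)²=900/49
  (7-82/7)²=1089/49
  (15-82/7)²=529/49
  (15-82/7)²=529/49
  (11-82/7)²=25/49
Σ(x-μ)² = 668/7
σ² = (668/7)/7 = 668/49

σ = √(668/49) ≈ 3.6922


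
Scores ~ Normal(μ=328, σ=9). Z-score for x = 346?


z = (x - μ)/σ = (346 - 328)/9 = 2.0

z = 2.0


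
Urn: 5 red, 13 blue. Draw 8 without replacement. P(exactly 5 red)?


Hypergeometric: C(5,5)×C(13,3)/C(18,8)
= 1×286/43758 = 1/153

P(X=5) = 1/153 ≈ 0.65%


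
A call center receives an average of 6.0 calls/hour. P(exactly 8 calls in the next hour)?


Poisson(λ=6.0): P(X=8) = e^(-λ)×λ^k/k!
= e^(-6.0) × 6.0^8 / 8!
≈ 0.002478752177 × 1679616 / 40320 ≈ 0.103258

P(X=8) ≈ 0.103258 ≈ 10.33%


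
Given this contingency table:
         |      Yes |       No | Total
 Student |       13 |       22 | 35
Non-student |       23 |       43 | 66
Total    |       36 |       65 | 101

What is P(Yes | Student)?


P(Yes | Student) = 13/(13+22) = 13/35

P(Yes|Student) = 13/35 ≈ 37.14%


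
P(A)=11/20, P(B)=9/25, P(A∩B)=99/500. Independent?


P(A)×P(B) = 99/500
P(A∩B) = 99/500
Equal ✓ → Independent

Yes, independent


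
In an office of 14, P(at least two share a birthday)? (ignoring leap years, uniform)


P(all different) = Π(365-i)/365 for i=0..13
= 0.776897
P(match) = 1 - 0.776897 = 0.223103

P ≈ 0.2231 ≈ 22.31%


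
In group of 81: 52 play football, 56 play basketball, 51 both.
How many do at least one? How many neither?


|A∪B| = 52+56-51 = 57
Neither = 81-57 = 24

At least one: 57; Neither: 24


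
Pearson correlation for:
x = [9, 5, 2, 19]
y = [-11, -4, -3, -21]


n=4, Σx=35, Σy=-39, Σxy=-524, Σx²=471, Σy²=587
r = (4×(-524) - 35×(-39))/√((4×471 - 35²)(4×587 - (-39)²))
= -731/√(659×827) = -731/√544993 ≈ -731/738.2364 ≈ -0.9902

r ≈ -0.9902


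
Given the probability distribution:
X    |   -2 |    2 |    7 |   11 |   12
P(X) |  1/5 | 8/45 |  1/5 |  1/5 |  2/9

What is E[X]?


E[X] = Σ x·P(X=x)
= (-2)×(1/5) + (2)×(8/45) + (7)×(1/5) + (11)×(1/5) + (12)×(2/9)
= 56/9

E[X] = 56/9


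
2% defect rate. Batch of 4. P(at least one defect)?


P(all good) = (49/50)^4 = 5764801/6250000
P(≥1 defect) = 485199/6250000

P = 485199/6250000 ≈ 7.76%


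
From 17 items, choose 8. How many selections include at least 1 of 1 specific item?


Complement: C(17,8) - C(16,8) = 24310 - 12870 = 11440

11440


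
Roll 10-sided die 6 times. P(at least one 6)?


P(no 6)^6 = (9/10)^6 = 531441/1000000
P(≥1) = 1 - 531441/1000000 = 468559/1000000

P = 468559/1000000 ≈ 46.86%


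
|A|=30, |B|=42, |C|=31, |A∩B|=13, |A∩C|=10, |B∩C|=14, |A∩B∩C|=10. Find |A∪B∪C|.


|A∪B∪C| = 30+42+31-13-10-14+10 = 76

|A∪B∪C| = 76


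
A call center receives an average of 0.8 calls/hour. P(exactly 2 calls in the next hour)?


Poisson(λ=0.8): P(X=2) = e^(-λ)×λ^k/k!
= e^(-0.8) × 0.8^2 / 2!
≈ 0.4493289641 × 0.64 / 2 ≈ 0.143785

P(X=2) ≈ 0.143785 ≈ 14.38%


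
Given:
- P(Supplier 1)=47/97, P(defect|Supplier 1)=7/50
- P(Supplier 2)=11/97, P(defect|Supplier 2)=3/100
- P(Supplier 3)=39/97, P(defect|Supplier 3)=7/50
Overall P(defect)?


P(B) = Σ P(B|Aᵢ)×P(Aᵢ)
  7/50×47/97 = 329/4850
  3/100×11/97 = 33/9700
  7/50×39/97 = 273/4850
Sum = 1237/9700

P(defect) = 1237/9700 ≈ 12.75%


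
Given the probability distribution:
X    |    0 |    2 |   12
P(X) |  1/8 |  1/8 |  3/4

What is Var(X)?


E[X] = 37/4
E[X²] = 217/2
Var(X) = E[X²] - (E[X])² = 217/2 - 1369/16 = 367/16

Var(X) = 367/16 ≈ 22.9375


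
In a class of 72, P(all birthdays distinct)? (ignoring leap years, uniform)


P(all different) = Π(365-i)/365 for i=0..71
= (365/365)×(364/365)×...×(294/365)
= 0.000547

P ≈ 0.0005 ≈ 0.05%


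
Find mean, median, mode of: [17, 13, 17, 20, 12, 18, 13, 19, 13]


Sorted: [12, 13, 13, 13, 17, 17, 18, 19, 20]
Mean = 142/9
Median = 17
Freq: {17: 2, 13: 3, 20: 1, 12: 1, 18: 1, 19: 1}
Mode: [13]

Mean=142/9, Median=17, Mode=13


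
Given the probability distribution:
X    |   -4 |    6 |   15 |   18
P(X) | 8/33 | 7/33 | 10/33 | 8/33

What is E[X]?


E[X] = Σ x·P(X=x)
= (-4)×(8/33) + (6)×(7/33) + (15)×(10/33) + (18)×(8/33)
= 304/33

E[X] = 304/33


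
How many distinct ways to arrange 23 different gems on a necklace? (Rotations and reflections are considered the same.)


Free circular arrangements: rotations and reflections both identified.
(n-1)!/2 = 22!/2 = 1124000727777607680000/2 = 562000363888803840000

562000363888803840000


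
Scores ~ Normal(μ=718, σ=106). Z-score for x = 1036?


z = (x - μ)/σ = (1036 - 718)/106 = 3.0

z = 3.0


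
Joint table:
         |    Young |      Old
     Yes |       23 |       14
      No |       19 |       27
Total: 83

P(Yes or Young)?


P(Yes∨Young) = P(Yes) + P(Young) - P(Yes∧Young)
= (37 + 42 - 23)/83 = 56/83

P = 56/83 ≈ 67.47%


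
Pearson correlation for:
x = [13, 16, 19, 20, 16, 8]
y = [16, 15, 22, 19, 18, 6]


n=6, Σx=92, Σy=96, Σxy=1582, Σx²=1506, Σy²=1686
r = (6×1582 - 92×96)/√((6×1506 - 92²)(6×1686 - 96²))
= 660/√(572×900) = 660/√514800 ≈ 660/717.4956 ≈ 0.9199

r ≈ 0.9199


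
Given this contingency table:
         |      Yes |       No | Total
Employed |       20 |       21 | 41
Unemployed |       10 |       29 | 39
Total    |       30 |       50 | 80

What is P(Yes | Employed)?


P(Yes | Employed) = 20/(20+21) = 20/41

P(Yes|Employed) = 20/41 ≈ 48.78%


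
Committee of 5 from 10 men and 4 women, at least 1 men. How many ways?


Count by #men:
  1M,4W: C(10,1)×C(4,4)=10
  2M,3W: C(10,2)×C(4,3)=180
  3M,2W: C(10,3)×C(4,2)=720
  4M,1W: C(10,4)×C(4,1)=840
  5M,0W: C(10,5)×C(4,0)=252
Total = 2002

2002


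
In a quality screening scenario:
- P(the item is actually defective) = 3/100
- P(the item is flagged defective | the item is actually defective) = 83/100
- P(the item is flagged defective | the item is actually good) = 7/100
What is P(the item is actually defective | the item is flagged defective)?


Using Bayes' theorem:
P(A|B) = P(B|A)·P(A) / P(B)

P(the item is flagged defective) = 83/100 × 3/100 + 7/100 × 97/100
= 249/10000 + 679/10000 = 58/625

P(the item is actually defective|the item is flagged defective) = (249/10000) / (58/625) = 249/928

P(the item is actually defective|the item is flagged defective) = 249/928 ≈ 26.83%


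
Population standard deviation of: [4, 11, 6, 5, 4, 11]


Mean = 41/6
  (4-41/6)²=289/36
  (11-41/6)²=625/36
  (6-41/6)²=25/36
  (5-41/6)²=121/36
  (4-41/6)²=289/36
  (11-41/6)²=625/36
Σ(x-μ)² = 329/6
σ² = (329/6)/6 = 329/36

σ = √(329/36) ≈ 3.0231


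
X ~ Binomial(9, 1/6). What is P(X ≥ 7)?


P(X ≥ 7) = Σ P(X=i) for i=7..9
P(X=7) = 25/279936
P(X=8) = 5/1119744
P(X=9) = 1/10077696
Sum = 473/5038848

P(X ≥ 7) = 473/5038848 ≈ 0.01%


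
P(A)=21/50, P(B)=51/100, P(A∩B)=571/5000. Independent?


P(A)×P(B) = 1071/5000
P(A∩B) = 571/5000
Not equal → NOT independent

No, not independent


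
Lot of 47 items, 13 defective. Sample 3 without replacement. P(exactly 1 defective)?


Hypergeometric: C(13,1)×C(34,2)/C(47,3)
= 13×561/16215 = 2431/5405

P(X=1) = 2431/5405 ≈ 44.98%


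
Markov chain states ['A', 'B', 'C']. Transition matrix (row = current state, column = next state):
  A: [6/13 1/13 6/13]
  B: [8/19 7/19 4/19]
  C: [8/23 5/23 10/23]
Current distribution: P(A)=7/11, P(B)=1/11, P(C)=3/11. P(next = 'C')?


P(next=C) = Σᵢ P(now=i)×P(i→C)
= 7/11×6/13 + 1/11×4/19 + 3/11×10/23
= 42/143 + 4/209 + 30/253 = 26960/62491

P = 26960/62491 ≈ 0.4314


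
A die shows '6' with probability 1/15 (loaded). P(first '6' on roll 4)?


Geometric: P(X=4) = (1-p)^(k-1)×p = (14/15)^3×1/15 = 2744/50625

P(X=4) = 2744/50625 ≈ 5.42%


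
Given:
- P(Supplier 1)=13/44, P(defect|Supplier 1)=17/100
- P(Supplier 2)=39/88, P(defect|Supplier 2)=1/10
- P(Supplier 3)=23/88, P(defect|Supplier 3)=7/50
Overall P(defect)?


P(B) = Σ P(B|Aᵢ)×P(Aᵢ)
  17/100×13/44 = 221/4400
  1/10×39/88 = 39/880
  7/50×23/88 = 161/4400
Sum = 577/4400

P(defect) = 577/4400 ≈ 13.11%


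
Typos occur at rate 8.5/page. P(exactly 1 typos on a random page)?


Poisson(λ=8.5): P(X=1) = e^(-λ)×λ^k/k!
= e^(-8.5) × 8.5^1 / 1!
≈ 0.000203468369 × 8.5 / 1 ≈ 0.001729

P(X=1) ≈ 0.001729 ≈ 0.17%


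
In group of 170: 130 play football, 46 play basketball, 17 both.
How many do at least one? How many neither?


|A∪B| = 130+46-17 = 159
Neither = 170-159 = 11

At least one: 159; Neither: 11


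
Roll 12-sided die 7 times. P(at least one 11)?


P(no 11)^7 = (11/12)^7 = 19487171/35831808
P(≥1) = 1 - 19487171/35831808 = 16344637/35831808

P = 16344637/35831808 ≈ 45.61%
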